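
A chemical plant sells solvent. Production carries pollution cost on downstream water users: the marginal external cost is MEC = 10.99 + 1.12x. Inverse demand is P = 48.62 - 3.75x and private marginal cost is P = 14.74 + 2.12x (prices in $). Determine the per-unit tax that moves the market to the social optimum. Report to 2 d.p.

tax = $14.66 per unit

Social marginal cost = private MC + MEC = 25.73 + 3.24x.
Set SMC = demand: 25.73 + 3.24x = 48.62 - 3.75x → x* = 3.2747.
The Pigouvian tax equals MEC at x*: 10.99 + 1.12×3.2747 = 14.6577.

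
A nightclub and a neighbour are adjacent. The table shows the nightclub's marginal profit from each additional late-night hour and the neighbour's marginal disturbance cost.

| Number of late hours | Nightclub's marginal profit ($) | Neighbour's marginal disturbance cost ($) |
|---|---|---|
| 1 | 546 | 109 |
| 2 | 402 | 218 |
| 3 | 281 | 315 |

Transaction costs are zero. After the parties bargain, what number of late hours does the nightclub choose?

Bargaining reaches the level where marginal profit last exceeds marginal disturbance cost.
That holds through level 2 (402 ≥ 218) but not at 3 (281 < 315).

2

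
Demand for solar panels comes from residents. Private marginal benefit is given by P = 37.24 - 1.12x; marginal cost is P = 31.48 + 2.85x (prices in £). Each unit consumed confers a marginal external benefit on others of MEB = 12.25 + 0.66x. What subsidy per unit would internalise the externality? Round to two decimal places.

subsidy = £15.84 per unit

Social marginal benefit = demand + MEB = 49.49 - 0.46x.
Set SMB = MC: 49.49 - 0.46x = 31.48 + 2.85x → x* = 5.4411.
The Pigouvian subsidy equals MEB at x*: 12.25 + 0.66×5.4411 = 15.8411.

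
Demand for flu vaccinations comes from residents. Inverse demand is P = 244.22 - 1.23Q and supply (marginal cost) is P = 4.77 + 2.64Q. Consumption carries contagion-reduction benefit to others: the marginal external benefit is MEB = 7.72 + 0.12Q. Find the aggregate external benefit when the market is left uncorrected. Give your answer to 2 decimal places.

Market equilibrium (private): 4.77 + 2.64Q = 244.22 - 1.23Q → Q_m = 61.8734.
Total external benefit = ∫₀^{Q_m} (7.72 + 0.12Q) dQ = 7.72×61.8734 + ½×0.12×61.8734² = 707.3617.

707.36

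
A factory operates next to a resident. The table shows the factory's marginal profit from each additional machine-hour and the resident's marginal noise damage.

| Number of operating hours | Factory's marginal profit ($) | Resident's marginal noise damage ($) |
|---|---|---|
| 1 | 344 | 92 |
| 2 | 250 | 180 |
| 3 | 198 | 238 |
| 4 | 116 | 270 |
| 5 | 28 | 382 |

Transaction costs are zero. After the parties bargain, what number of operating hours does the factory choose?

2

Bargaining reaches the level where marginal profit last exceeds marginal noise damage.
That holds through level 2 (250 ≥ 180) but not at 3 (198 < 238).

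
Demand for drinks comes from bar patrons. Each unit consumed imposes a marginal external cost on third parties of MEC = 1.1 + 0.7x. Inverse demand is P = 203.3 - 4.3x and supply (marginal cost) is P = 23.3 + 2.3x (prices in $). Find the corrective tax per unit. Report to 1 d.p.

Social marginal benefit = demand − MEC = 202.2 - 5.0x.
Set SMB = MC: 202.2 - 5.0x = 23.3 + 2.3x → x* = 24.5068.
The Pigouvian tax equals MEC at x*: 1.1 + 0.7×24.5068 = 18.2548.

tax = $18.3 per unit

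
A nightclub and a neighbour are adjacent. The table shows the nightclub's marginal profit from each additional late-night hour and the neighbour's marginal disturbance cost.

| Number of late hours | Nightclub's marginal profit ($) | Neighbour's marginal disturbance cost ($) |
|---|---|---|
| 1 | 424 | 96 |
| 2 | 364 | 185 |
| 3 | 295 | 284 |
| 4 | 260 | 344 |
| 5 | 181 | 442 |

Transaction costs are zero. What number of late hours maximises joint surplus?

Bargaining reaches the level where marginal profit last exceeds marginal disturbance cost.
That holds through level 3 (295 ≥ 284) but not at 4 (260 < 344).

3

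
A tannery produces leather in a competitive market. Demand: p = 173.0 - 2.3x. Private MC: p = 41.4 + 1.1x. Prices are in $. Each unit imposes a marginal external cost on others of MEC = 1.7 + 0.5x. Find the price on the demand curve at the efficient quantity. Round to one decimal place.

P = $96.4

Social marginal cost = private MC + MEC = 43.1 + 1.6x.
Set SMC = demand: 43.1 + 1.6x = 173.0 - 2.3x → x* = 33.3077.
Consumer price on the demand curve at x*: 173.0 − 2.3×33.3077 = 96.3923.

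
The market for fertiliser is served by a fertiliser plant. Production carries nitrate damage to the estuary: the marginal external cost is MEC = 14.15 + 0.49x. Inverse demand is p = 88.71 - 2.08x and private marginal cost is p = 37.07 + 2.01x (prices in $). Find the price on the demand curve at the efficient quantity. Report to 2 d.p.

Social marginal cost = private MC + MEC = 51.22 + 2.50x.
Set SMC = demand: 51.22 + 2.50x = 88.71 - 2.08x → x* = 8.1856.
Consumer price on the demand curve at x*: 88.71 − 2.08×8.1856 = 71.6840.

P = $71.68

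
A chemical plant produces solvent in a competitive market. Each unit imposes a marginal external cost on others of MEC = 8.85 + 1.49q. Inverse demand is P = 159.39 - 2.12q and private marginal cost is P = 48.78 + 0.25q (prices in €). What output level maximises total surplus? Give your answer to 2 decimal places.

q* = 26.36

Social marginal cost = private MC + MEC = 57.63 + 1.74q.
Set SMC = demand: 57.63 + 1.74q = 159.39 - 2.12q → q* = 26.3627.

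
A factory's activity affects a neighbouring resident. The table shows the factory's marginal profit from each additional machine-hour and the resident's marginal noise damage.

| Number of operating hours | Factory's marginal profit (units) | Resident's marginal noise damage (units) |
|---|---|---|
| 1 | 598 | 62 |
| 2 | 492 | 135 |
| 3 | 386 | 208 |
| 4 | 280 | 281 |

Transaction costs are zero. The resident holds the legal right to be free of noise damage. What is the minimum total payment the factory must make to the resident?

Efficient level: marginal profit ≥ marginal noise damage through level 3, so k* = 3.
With the resident holding the right, the factory must at least compensate total damage at k*: 62 + 135 + 208 = 405.

405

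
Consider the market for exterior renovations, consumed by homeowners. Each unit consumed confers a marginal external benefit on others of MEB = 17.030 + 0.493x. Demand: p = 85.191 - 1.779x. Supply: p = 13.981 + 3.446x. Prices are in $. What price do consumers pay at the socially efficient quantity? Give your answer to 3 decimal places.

P = $52.017

Social marginal benefit = demand + MEB = 102.221 - 1.286x.
Set SMB = MC: 102.221 - 1.286x = 13.981 + 3.446x → x* = 18.6475.
Consumer price on the demand curve at x*: 85.191 − 1.779×18.6475 = 52.0171.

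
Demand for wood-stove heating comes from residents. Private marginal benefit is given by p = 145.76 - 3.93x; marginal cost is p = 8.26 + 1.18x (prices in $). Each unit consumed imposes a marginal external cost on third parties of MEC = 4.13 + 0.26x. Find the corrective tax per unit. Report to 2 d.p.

tax = $10.59 per unit

Social marginal benefit = demand − MEC = 141.63 - 4.19x.
Set SMB = MC: 141.63 - 4.19x = 8.26 + 1.18x → x* = 24.8361.
The Pigouvian tax equals MEC at x*: 4.13 + 0.26×24.8361 = 10.5874.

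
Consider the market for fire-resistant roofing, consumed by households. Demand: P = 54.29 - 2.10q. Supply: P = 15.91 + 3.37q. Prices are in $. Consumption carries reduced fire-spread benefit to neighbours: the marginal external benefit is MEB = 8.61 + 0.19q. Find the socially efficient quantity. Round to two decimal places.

Social marginal benefit = demand + MEB = 62.90 - 1.91q.
Set SMB = MC: 62.90 - 1.91q = 15.91 + 3.37q → q* = 8.8996.

q* = 8.90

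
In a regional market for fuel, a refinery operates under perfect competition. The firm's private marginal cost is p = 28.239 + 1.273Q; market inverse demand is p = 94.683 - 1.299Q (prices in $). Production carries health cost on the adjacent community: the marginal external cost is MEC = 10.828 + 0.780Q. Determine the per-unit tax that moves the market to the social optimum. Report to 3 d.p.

Social marginal cost = private MC + MEC = 39.067 + 2.053Q.
Set SMC = demand: 39.067 + 2.053Q = 94.683 - 1.299Q → Q* = 16.5919.
The Pigouvian tax equals MEC at Q*: 10.828 + 0.780×16.5919 = 23.7697.

tax = $23.770 per unit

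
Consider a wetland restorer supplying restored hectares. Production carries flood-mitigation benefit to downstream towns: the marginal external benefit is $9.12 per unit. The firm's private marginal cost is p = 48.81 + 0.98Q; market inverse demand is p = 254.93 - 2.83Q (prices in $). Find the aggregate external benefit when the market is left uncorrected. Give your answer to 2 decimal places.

Market equilibrium (private): 48.81 + 0.98Q = 254.93 - 2.83Q → Q_m = 54.0997.
Total external benefit = MEB × Q_m = 9.12 × 54.0997 = 493.3893.

$493.39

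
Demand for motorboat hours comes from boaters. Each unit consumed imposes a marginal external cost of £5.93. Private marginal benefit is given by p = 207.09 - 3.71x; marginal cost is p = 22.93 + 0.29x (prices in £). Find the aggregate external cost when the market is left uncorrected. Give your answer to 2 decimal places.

Market equilibrium (private): 22.93 + 0.29x = 207.09 - 3.71x → x_m = 46.0400.
Total external cost = MEC × x_m = 5.93 × 46.0400 = 273.0172.

£273.02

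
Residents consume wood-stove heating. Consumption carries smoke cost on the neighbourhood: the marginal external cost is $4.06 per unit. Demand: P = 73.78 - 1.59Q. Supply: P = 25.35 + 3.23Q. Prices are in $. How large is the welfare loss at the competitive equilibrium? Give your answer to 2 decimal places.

DWL = $1.71

Market equilibrium (private): 25.35 + 3.23Q = 73.78 - 1.59Q → Q_m = 10.0477.
Social marginal benefit = demand − MEC = 69.72 - 1.59Q.
Set SMB = MC: 69.72 - 1.59Q = 25.35 + 3.23Q → Q* = 9.2054.
The welfare-loss triangle has base |Q_m − Q*| and height MEC(Q_m) (the vertical gap between SMB and MC is zero at Q* and MEC at Q_m).
DWL = ½ × 0.8423 × 4.0600 = 1.7099.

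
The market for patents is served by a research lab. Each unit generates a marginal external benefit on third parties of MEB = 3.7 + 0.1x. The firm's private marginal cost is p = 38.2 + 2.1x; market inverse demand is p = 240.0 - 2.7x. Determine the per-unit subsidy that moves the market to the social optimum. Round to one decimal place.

Social marginal cost = private MC − MEB = 34.5 + 2.0x.
Set SMC = demand: 34.5 + 2.0x = 240.0 - 2.7x → x* = 43.7234.
The Pigouvian subsidy equals MEB at x*: 3.7 + 0.1×43.7234 = 8.0723.

subsidy = 8.1 per unit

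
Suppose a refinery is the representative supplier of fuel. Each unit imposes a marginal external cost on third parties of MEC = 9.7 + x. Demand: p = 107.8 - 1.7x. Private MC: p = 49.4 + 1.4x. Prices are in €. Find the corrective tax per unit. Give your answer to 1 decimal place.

Social marginal cost = private MC + MEC = 59.1 + 2.4x.
Set SMC = demand: 59.1 + 2.4x = 107.8 - 1.7x → x* = 11.8780.
The Pigouvian tax equals MEC at x*: 9.7 + 1.0×11.8780 = 21.5780.

tax = €21.6 per unit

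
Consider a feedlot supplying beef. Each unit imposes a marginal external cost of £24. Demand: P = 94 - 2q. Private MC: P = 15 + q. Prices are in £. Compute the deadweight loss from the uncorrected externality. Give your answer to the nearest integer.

Market equilibrium (private): 15 + q = 94 - 2q → q_m = 26.3333.
Social marginal cost = private MC + MEC = 39 + q.
Set SMC = demand: 39 + q = 94 - 2q → q* = 18.3333.
Between q* and q_m the wedge SMC − demand runs linearly from 0 to MEC(q_m), so the loss is a triangle.
DWL = ½ × 8.0000 × 24.0000 = 96.0000.

DWL = £96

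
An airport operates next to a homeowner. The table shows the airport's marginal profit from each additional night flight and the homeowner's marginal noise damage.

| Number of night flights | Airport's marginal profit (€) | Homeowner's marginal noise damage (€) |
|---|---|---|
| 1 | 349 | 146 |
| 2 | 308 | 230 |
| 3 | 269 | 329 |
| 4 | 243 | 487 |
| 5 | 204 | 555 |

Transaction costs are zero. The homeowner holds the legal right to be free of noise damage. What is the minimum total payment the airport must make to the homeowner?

Efficient level: marginal profit ≥ marginal noise damage through level 2, so k* = 2.
With the homeowner holding the right, the airport must at least compensate total damage at k*: 146 + 230 = 376.

€376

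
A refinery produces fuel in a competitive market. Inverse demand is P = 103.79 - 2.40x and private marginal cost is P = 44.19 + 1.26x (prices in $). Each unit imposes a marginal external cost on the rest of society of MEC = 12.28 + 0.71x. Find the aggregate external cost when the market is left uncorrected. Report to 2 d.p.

$294.11

Market equilibrium (private): 44.19 + 1.26x = 103.79 - 2.40x → x_m = 16.2842.
Total external cost = ∫₀^{x_m} (12.28 + 0.71x) dx = 12.28×16.2842 + ½×0.71×16.2842² = 294.1072.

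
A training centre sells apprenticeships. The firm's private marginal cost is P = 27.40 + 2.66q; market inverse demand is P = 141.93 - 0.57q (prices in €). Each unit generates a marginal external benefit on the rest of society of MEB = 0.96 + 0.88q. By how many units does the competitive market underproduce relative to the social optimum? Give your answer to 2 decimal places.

Market equilibrium (private): 27.40 + 2.66q = 141.93 - 0.57q → q_m = 35.4582.
Social marginal cost = private MC − MEB = 26.44 + 1.78q.
Set SMC = demand: 26.44 + 1.78q = 141.93 - 0.57q → q* = 49.1447.
Gap = |35.4582 − 49.1447| = 13.6865.

13.69 units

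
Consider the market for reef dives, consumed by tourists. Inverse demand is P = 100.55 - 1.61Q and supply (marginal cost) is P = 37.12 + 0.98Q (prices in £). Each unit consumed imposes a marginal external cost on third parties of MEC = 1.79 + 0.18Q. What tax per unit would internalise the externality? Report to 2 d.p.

tax = £5.80 per unit

Social marginal benefit = demand − MEC = 98.76 - 1.79Q.
Set SMB = MC: 98.76 - 1.79Q = 37.12 + 0.98Q → Q* = 22.2527.
The Pigouvian tax equals MEC at Q*: 1.79 + 0.18×22.2527 = 5.7955.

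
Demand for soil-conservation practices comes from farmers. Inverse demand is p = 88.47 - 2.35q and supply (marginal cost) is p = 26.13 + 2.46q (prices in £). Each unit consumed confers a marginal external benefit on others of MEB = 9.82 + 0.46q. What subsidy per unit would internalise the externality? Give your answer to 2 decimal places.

subsidy = £17.45 per unit

Social marginal benefit = demand + MEB = 98.29 - 1.89q.
Set SMB = MC: 98.29 - 1.89q = 26.13 + 2.46q → q* = 16.5885.
The Pigouvian subsidy equals MEB at q*: 9.82 + 0.46×16.5885 = 17.4507.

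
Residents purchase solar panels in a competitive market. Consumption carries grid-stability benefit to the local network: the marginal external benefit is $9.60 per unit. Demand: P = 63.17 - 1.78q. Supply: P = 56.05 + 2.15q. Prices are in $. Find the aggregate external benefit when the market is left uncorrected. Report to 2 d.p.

$17.39

Market equilibrium (private): 56.05 + 2.15q = 63.17 - 1.78q → q_m = 1.8117.
Total external benefit = MEB × q_m = 9.60 × 1.8117 = 17.3923.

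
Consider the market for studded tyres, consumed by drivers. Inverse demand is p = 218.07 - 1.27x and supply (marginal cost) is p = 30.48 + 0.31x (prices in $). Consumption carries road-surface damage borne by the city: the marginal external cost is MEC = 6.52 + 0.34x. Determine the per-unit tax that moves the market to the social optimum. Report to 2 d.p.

tax = $38.58 per unit

Social marginal benefit = demand − MEC = 211.55 - 1.61x.
Set SMB = MC: 211.55 - 1.61x = 30.48 + 0.31x → x* = 94.3073.
The Pigouvian tax equals MEC at x*: 6.52 + 0.34×94.3073 = 38.5845.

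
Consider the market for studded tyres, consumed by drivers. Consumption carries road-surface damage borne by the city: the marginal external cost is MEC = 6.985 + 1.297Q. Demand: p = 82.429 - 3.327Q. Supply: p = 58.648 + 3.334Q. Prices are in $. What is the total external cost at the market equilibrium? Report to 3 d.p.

Market equilibrium (private): 58.648 + 3.334Q = 82.429 - 3.327Q → Q_m = 3.5702.
Total external cost = ∫₀^{Q_m} (6.985 + 1.297Q) dQ = 6.985×3.5702 + ½×1.297×3.5702² = 33.2038.

$33.204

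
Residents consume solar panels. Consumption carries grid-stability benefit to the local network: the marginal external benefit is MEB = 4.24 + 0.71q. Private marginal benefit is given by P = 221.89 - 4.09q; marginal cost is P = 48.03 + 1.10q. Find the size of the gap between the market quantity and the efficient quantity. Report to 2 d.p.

Market equilibrium (private): 48.03 + 1.10q = 221.89 - 4.09q → q_m = 33.4990.
Social marginal benefit = demand + MEB = 226.13 - 3.38q.
Set SMB = MC: 226.13 - 3.38q = 48.03 + 1.10q → q* = 39.7545.
Gap = |33.4990 − 39.7545| = 6.2555.

6.26 units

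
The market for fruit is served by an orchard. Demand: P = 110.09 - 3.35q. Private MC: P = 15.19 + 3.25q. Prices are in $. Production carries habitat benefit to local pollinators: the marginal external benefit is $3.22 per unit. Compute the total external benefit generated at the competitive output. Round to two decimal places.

$46.30

Market equilibrium (private): 15.19 + 3.25q = 110.09 - 3.35q → q_m = 14.3788.
Total external benefit = MEB × q_m = 3.22 × 14.3788 = 46.2997.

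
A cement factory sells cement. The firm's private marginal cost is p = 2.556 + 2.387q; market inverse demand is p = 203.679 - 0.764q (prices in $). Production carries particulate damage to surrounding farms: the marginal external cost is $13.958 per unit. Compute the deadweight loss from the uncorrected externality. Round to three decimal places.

Market equilibrium (private): 2.556 + 2.387q = 203.679 - 0.764q → q_m = 63.8283.
Social marginal cost = private MC + MEC = 16.514 + 2.387q.
Set SMC = demand: 16.514 + 2.387q = 203.679 - 0.764q → q* = 59.3986.
Between q* and q_m the wedge SMC − demand runs linearly from 0 to MEC(q_m), so the loss is a triangle.
DWL = ½ × 4.4297 × 13.9580 = 30.9149.

DWL = $30.915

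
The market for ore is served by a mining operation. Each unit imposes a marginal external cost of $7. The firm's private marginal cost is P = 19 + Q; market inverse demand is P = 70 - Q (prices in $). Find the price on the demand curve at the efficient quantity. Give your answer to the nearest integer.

P = $48

Social marginal cost = private MC + MEC = 26 + Q.
Set SMC = demand: 26 + Q = 70 - Q → Q* = 22.0000.
Consumer price on the demand curve at Q*: 70 − 1×22.0000 = 48.0000.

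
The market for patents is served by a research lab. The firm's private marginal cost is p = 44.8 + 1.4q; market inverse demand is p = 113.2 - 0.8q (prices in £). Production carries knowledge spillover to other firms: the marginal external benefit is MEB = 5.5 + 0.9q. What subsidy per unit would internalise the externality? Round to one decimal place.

Social marginal cost = private MC − MEB = 39.3 + 0.5q.
Set SMC = demand: 39.3 + 0.5q = 113.2 - 0.8q → q* = 56.8462.
The Pigouvian subsidy equals MEB at q*: 5.5 + 0.9×56.8462 = 56.6616.

subsidy = £56.7 per unit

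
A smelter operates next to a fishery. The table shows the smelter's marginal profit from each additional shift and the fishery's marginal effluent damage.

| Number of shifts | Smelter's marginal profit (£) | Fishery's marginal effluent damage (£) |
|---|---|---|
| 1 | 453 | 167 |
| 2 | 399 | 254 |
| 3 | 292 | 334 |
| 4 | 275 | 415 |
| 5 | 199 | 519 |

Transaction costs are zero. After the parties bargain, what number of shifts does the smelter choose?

2

Bargaining reaches the level where marginal profit last exceeds marginal effluent damage.
That holds through level 2 (399 ≥ 254) but not at 3 (292 < 334).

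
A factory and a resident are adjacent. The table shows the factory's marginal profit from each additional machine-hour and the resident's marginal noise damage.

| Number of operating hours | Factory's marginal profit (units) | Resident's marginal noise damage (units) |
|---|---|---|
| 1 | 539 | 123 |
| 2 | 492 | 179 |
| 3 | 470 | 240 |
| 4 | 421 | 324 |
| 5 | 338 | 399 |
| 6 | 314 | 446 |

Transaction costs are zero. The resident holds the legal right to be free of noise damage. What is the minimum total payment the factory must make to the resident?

Efficient level: marginal profit ≥ marginal noise damage through level 4, so k* = 4.
With the resident holding the right, the factory must at least compensate total damage at k*: 123 + 179 + 240 + 324 = 866.

866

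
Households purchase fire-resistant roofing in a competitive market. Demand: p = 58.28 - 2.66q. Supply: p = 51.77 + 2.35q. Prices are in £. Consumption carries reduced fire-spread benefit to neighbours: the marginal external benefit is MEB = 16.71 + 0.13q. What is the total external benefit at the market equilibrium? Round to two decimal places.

Market equilibrium (private): 51.77 + 2.35q = 58.28 - 2.66q → q_m = 1.2994.
Total external benefit = ∫₀^{q_m} (16.71 + 0.13q) dq = 16.71×1.2994 + ½×0.13×1.2994² = 21.8227.

£21.82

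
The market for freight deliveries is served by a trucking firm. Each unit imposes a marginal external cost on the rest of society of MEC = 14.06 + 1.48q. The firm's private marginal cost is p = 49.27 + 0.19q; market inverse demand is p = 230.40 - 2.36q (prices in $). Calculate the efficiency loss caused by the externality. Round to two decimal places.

DWL = $1762.46

Market equilibrium (private): 49.27 + 0.19q = 230.40 - 2.36q → q_m = 71.0314.
Social marginal cost = private MC + MEC = 63.33 + 1.67q.
Set SMC = demand: 63.33 + 1.67q = 230.40 - 2.36q → q* = 41.4566.
The loss is the area between SMC and demand from q* to q_m; with linear curves that's a triangle of height MEC(q_m).
DWL = ½ × 29.5748 × 119.1864 = 1762.4570.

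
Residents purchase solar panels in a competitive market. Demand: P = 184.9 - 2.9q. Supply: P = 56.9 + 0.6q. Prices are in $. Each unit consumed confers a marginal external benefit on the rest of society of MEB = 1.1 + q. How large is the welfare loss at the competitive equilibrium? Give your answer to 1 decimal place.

DWL = $283.8

Market equilibrium (private): 56.9 + 0.6q = 184.9 - 2.9q → q_m = 36.5714.
Social marginal benefit = demand + MEB = 186.0 - 1.9q.
Set SMB = MC: 186.0 - 1.9q = 56.9 + 0.6q → q* = 51.6400.
Between q* and q_m the wedge SMB − MC runs linearly from 0 to MEB(q_m), so the loss is a triangle.
DWL = ½ × 15.0686 × 37.6714 = 283.8276.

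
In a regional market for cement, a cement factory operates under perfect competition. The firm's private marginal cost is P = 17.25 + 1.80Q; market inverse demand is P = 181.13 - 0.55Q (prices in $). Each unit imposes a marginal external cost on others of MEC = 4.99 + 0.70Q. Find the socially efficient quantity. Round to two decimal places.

Q* = 52.10

Social marginal cost = private MC + MEC = 22.24 + 2.50Q.
Set SMC = demand: 22.24 + 2.50Q = 181.13 - 0.55Q → Q* = 52.0951.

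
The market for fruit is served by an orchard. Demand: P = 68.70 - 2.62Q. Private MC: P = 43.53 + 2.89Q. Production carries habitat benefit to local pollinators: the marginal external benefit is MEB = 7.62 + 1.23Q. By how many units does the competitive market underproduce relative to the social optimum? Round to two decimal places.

Market equilibrium (private): 43.53 + 2.89Q = 68.70 - 2.62Q → Q_m = 4.5681.
Social marginal cost = private MC − MEB = 35.91 + 1.66Q.
Set SMC = demand: 35.91 + 1.66Q = 68.70 - 2.62Q → Q* = 7.6612.
Gap = |4.5681 − 7.6612| = 3.0931.

3.09 units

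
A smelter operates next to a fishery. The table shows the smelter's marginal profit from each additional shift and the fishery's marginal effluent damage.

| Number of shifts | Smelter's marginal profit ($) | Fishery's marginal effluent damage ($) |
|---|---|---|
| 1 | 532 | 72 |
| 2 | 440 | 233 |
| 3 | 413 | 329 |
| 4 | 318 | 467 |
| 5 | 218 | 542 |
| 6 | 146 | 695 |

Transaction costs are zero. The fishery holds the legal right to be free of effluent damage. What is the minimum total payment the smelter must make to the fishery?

Efficient level: marginal profit ≥ marginal effluent damage through level 3, so k* = 3.
With the fishery holding the right, the smelter must at least compensate total damage at k*: 72 + 233 + 329 = 634.

$634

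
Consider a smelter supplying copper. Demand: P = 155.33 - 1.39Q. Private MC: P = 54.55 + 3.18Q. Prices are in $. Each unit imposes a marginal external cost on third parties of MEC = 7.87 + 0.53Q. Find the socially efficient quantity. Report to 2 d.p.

Q* = 18.22

Social marginal cost = private MC + MEC = 62.42 + 3.71Q.
Set SMC = demand: 62.42 + 3.71Q = 155.33 - 1.39Q → Q* = 18.2176.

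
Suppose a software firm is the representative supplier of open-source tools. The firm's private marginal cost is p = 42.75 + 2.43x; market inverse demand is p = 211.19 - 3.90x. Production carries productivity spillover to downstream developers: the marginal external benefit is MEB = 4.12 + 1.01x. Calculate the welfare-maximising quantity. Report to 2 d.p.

x* = 32.44

Social marginal cost = private MC − MEB = 38.63 + 1.42x.
Set SMC = demand: 38.63 + 1.42x = 211.19 - 3.90x → x* = 32.4361.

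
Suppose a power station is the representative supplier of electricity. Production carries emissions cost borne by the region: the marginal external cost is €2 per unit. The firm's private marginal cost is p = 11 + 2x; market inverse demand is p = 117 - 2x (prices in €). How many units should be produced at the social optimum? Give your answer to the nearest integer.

x* = 26

Social marginal cost = private MC + MEC = 13 + 2x.
Set SMC = demand: 13 + 2x = 117 - 2x → x* = 26.0000.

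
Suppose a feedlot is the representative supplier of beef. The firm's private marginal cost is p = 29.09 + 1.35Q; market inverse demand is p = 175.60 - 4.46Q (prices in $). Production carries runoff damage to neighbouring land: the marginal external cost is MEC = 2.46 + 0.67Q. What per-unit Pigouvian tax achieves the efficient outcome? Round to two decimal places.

tax = $17.35 per unit

Social marginal cost = private MC + MEC = 31.55 + 2.02Q.
Set SMC = demand: 31.55 + 2.02Q = 175.60 - 4.46Q → Q* = 22.2299.
The Pigouvian tax equals MEC at Q*: 2.46 + 0.67×22.2299 = 17.3540.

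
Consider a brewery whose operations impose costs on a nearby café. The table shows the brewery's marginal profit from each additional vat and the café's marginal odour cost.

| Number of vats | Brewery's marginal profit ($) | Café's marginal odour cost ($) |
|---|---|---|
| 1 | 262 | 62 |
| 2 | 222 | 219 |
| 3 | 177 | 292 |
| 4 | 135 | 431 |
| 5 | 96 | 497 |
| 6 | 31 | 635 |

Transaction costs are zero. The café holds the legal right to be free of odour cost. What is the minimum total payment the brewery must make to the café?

$281

Efficient level: marginal profit ≥ marginal odour cost through level 2, so k* = 2.
With the café holding the right, the brewery must at least compensate total damage at k*: 62 + 219 = 281.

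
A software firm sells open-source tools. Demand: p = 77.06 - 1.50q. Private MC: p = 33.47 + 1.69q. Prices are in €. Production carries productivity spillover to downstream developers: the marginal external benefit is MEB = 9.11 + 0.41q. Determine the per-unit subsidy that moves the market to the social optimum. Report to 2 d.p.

Social marginal cost = private MC − MEB = 24.36 + 1.28q.
Set SMC = demand: 24.36 + 1.28q = 77.06 - 1.50q → q* = 18.9568.
The Pigouvian subsidy equals MEB at q*: 9.11 + 0.41×18.9568 = 16.8823.

subsidy = €16.88 per unit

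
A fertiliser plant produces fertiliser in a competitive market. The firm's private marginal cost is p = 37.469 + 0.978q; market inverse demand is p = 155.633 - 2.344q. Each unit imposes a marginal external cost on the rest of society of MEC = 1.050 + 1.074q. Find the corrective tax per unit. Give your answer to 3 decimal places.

Social marginal cost = private MC + MEC = 38.519 + 2.052q.
Set SMC = demand: 38.519 + 2.052q = 155.633 - 2.344q → q* = 26.6410.
The Pigouvian tax equals MEC at q*: 1.050 + 1.074×26.6410 = 29.6624.

tax = 29.662 per unit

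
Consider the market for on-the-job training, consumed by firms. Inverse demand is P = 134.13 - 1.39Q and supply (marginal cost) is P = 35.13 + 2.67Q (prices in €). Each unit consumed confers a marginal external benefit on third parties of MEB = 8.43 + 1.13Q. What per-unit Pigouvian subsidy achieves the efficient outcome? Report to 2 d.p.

Social marginal benefit = demand + MEB = 142.56 - 0.26Q.
Set SMB = MC: 142.56 - 0.26Q = 35.13 + 2.67Q → Q* = 36.6655.
The Pigouvian subsidy equals MEB at Q*: 8.43 + 1.13×36.6655 = 49.8620.

subsidy = €49.86 per unit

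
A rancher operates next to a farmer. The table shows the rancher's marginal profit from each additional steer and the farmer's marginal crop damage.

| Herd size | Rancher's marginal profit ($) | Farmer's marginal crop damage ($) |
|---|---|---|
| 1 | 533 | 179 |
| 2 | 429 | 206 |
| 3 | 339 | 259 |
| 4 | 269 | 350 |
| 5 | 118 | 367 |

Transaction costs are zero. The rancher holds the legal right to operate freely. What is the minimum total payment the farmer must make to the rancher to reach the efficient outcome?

$387

Left alone the rancher would choose level 5 (marginal profit stays positive).
Efficient level: k* = 3 (marginal profit ≥ marginal crop damage through 3).
The farmer must at least cover the rancher's forgone profit from cutting 5→3: 269 + 118 = 387.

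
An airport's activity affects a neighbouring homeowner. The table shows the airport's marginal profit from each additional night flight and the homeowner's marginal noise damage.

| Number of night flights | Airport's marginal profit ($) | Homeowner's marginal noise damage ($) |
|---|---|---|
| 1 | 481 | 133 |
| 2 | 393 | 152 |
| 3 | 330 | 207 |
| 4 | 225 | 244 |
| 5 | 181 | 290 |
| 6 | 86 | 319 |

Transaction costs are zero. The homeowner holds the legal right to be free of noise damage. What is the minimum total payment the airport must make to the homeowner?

Efficient level: marginal profit ≥ marginal noise damage through level 3, so k* = 3.
With the homeowner holding the right, the airport must at least compensate total damage at k*: 133 + 152 + 207 = 492.

$492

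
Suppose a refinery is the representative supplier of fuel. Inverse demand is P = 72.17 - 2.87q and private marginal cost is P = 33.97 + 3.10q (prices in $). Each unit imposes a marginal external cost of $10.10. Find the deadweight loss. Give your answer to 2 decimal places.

Market equilibrium (private): 33.97 + 3.10q = 72.17 - 2.87q → q_m = 6.3987.
Social marginal cost = private MC + MEC = 44.07 + 3.10q.
Set SMC = demand: 44.07 + 3.10q = 72.17 - 2.87q → q* = 4.7069.
The welfare-loss triangle has base |q_m − q*| and height MEC(q_m) (the vertical gap between SMC and demand is zero at q* and MEC at q_m).
DWL = ½ × 1.6918 × 10.1000 = 8.5436.

DWL = $8.54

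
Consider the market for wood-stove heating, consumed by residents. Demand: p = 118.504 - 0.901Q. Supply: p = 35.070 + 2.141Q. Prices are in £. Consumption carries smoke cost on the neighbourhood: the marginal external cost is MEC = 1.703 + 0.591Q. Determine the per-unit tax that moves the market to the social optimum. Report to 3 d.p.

Social marginal benefit = demand − MEC = 116.801 - 1.492Q.
Set SMB = MC: 116.801 - 1.492Q = 35.070 + 2.141Q → Q* = 22.4968.
The Pigouvian tax equals MEC at Q*: 1.703 + 0.591×22.4968 = 14.9986.

tax = £14.999 per unit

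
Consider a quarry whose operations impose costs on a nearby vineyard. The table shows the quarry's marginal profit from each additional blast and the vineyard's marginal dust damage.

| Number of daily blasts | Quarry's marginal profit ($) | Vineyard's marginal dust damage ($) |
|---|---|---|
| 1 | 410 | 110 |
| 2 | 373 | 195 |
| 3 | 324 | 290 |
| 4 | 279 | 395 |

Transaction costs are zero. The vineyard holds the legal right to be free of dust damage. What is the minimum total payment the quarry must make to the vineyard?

Efficient level: marginal profit ≥ marginal dust damage through level 3, so k* = 3.
With the vineyard holding the right, the quarry must at least compensate total damage at k*: 110 + 195 + 290 = 595.

$595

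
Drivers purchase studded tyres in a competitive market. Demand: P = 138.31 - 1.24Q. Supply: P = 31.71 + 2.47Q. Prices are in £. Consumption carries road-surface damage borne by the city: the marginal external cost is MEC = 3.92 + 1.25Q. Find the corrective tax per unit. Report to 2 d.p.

tax = £29.80 per unit

Social marginal benefit = demand − MEC = 134.39 - 2.49Q.
Set SMB = MC: 134.39 - 2.49Q = 31.71 + 2.47Q → Q* = 20.7016.
The Pigouvian tax equals MEC at Q*: 3.92 + 1.25×20.7016 = 29.7970.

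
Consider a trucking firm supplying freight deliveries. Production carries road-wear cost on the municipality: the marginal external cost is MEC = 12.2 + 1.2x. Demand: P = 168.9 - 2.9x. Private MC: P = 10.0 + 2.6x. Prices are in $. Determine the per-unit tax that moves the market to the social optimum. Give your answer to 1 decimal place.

tax = $38.5 per unit

Social marginal cost = private MC + MEC = 22.2 + 3.8x.
Set SMC = demand: 22.2 + 3.8x = 168.9 - 2.9x → x* = 21.8955.
The Pigouvian tax equals MEC at x*: 12.2 + 1.2×21.8955 = 38.4746.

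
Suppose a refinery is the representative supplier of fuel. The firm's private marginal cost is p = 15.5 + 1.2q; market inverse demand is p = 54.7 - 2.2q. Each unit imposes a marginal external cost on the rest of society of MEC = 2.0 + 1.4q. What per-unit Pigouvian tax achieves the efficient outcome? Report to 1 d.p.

Social marginal cost = private MC + MEC = 17.5 + 2.6q.
Set SMC = demand: 17.5 + 2.6q = 54.7 - 2.2q → q* = 7.7500.
The Pigouvian tax equals MEC at q*: 2.0 + 1.4×7.7500 = 12.8500.

tax = 12.9 per unit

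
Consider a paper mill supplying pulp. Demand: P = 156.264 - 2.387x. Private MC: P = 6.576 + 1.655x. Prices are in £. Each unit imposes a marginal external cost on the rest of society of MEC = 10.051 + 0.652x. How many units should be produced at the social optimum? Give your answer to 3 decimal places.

x* = 29.748

Social marginal cost = private MC + MEC = 16.627 + 2.307x.
Set SMC = demand: 16.627 + 2.307x = 156.264 - 2.387x → x* = 29.7480.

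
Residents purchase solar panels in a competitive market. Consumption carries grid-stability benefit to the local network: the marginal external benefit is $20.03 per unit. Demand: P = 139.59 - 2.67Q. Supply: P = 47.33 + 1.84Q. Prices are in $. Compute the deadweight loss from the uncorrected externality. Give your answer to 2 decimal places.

DWL = $44.48

Market equilibrium (private): 47.33 + 1.84Q = 139.59 - 2.67Q → Q_m = 20.4568.
Social marginal benefit = demand + MEB = 159.62 - 2.67Q.
Set SMB = MC: 159.62 - 2.67Q = 47.33 + 1.84Q → Q* = 24.8980.
The loss is the area between SMB and MC from Q* to Q_m; with linear curves that's a triangle of height MEB(Q_m).
DWL = ½ × 4.4412 × 20.0300 = 44.4786.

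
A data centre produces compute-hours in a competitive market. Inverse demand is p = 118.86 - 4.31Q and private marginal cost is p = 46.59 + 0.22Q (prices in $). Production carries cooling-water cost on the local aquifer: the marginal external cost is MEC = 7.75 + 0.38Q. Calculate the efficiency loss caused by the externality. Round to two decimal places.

DWL = $19.43

Market equilibrium (private): 46.59 + 0.22Q = 118.86 - 4.31Q → Q_m = 15.9536.
Social marginal cost = private MC + MEC = 54.34 + 0.60Q.
Set SMC = demand: 54.34 + 0.60Q = 118.86 - 4.31Q → Q* = 13.1405.
Height of the DWL triangle at Q_m is SMC(Q_m) − demand(Q_m) = MEC(Q_m) = 13.8124.
DWL = ½ × 2.8131 × 13.8124 = 19.4278.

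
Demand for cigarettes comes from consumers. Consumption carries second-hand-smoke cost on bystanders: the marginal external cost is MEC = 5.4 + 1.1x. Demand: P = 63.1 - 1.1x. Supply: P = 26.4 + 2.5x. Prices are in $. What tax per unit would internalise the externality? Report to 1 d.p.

tax = $12.7 per unit

Social marginal benefit = demand − MEC = 57.7 - 2.2x.
Set SMB = MC: 57.7 - 2.2x = 26.4 + 2.5x → x* = 6.6596.
The Pigouvian tax equals MEC at x*: 5.4 + 1.1×6.6596 = 12.7256.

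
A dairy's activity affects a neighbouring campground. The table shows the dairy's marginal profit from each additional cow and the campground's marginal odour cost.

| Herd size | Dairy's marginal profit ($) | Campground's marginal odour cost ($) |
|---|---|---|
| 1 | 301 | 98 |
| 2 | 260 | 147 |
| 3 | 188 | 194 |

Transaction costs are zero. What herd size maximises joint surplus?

2

Bargaining reaches the level where marginal profit last exceeds marginal odour cost.
That holds through level 2 (260 ≥ 147) but not at 3 (188 < 194).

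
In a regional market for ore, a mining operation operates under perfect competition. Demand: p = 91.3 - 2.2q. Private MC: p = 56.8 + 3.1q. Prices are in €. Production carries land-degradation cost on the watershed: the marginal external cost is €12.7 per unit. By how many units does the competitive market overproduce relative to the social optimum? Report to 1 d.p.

2.4 units

Market equilibrium (private): 56.8 + 3.1q = 91.3 - 2.2q → q_m = 6.5094.
Social marginal cost = private MC + MEC = 69.5 + 3.1q.
Set SMC = demand: 69.5 + 3.1q = 91.3 - 2.2q → q* = 4.1132.
Gap = |6.5094 − 4.1132| = 2.3962.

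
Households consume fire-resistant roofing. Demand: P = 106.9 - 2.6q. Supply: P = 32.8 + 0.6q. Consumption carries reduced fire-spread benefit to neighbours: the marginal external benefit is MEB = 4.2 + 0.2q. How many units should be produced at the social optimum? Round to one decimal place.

Social marginal benefit = demand + MEB = 111.1 - 2.4q.
Set SMB = MC: 111.1 - 2.4q = 32.8 + 0.6q → q* = 26.1000.

q* = 26.1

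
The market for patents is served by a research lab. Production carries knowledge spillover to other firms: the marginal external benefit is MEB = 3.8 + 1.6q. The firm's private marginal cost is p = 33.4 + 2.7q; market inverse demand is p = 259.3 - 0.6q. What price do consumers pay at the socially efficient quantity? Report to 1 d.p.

Social marginal cost = private MC − MEB = 29.6 + 1.1q.
Set SMC = demand: 29.6 + 1.1q = 259.3 - 0.6q → q* = 135.1176.
Consumer price on the demand curve at q*: 259.3 − 0.6×135.1176 = 178.2294.

P = 178.2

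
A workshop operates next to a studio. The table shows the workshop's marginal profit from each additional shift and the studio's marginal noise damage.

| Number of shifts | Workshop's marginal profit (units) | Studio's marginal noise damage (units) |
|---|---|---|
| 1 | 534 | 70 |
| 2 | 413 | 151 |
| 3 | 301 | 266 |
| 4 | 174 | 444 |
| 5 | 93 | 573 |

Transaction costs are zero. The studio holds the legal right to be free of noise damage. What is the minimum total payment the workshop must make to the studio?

Efficient level: marginal profit ≥ marginal noise damage through level 3, so k* = 3.
With the studio holding the right, the workshop must at least compensate total damage at k*: 70 + 151 + 266 = 487.

487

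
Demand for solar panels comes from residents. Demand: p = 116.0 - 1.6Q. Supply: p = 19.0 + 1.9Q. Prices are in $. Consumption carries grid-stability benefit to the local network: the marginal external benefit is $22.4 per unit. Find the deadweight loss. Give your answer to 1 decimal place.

Market equilibrium (private): 19.0 + 1.9Q = 116.0 - 1.6Q → Q_m = 27.7143.
Social marginal benefit = demand + MEB = 138.4 - 1.6Q.
Set SMB = MC: 138.4 - 1.6Q = 19.0 + 1.9Q → Q* = 34.1143.
The loss is the area between SMB and MC from Q* to Q_m; with linear curves that's a triangle of height MEB(Q_m).
DWL = ½ × 6.4000 × 22.4000 = 71.6800.

DWL = $71.7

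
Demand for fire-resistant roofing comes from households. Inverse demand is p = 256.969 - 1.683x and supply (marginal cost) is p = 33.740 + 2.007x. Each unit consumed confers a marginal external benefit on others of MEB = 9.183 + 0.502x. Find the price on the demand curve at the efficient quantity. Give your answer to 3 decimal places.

Social marginal benefit = demand + MEB = 266.152 - 1.181x.
Set SMB = MC: 266.152 - 1.181x = 33.740 + 2.007x → x* = 72.9021.
Consumer price on the demand curve at x*: 256.969 − 1.683×72.9021 = 134.2748.

P = 134.275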